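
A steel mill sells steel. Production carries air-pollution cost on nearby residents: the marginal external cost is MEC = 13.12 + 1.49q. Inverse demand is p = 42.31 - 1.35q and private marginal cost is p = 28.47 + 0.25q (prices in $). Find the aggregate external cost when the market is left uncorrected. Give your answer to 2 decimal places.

$169.23

Market equilibrium (private): 28.47 + 0.25q = 42.31 - 1.35q → q_m = 8.6500.
Total external cost = ∫₀^{q_m} (13.12 + 1.49q) dq = 13.12×8.6500 + ½×1.49×8.6500² = 169.2308.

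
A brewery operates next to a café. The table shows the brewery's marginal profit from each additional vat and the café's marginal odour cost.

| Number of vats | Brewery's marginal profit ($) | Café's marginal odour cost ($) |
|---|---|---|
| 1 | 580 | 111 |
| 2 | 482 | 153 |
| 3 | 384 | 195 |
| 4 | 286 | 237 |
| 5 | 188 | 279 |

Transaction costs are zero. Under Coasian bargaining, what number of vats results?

Bargaining reaches the level where marginal profit last exceeds marginal odour cost.
That holds through level 4 (286 ≥ 237) but not at 5 (188 < 279).

4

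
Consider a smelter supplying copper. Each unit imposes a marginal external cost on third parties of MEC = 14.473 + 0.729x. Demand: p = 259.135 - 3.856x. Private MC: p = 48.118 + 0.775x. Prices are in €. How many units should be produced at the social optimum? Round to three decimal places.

Social marginal cost = private MC + MEC = 62.591 + 1.504x.
Set SMC = demand: 62.591 + 1.504x = 259.135 - 3.856x → x* = 36.6687.

x* = 36.669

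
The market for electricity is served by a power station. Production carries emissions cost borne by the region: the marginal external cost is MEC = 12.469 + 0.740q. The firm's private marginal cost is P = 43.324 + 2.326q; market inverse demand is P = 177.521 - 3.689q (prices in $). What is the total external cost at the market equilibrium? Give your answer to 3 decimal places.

$462.357

Market equilibrium (private): 43.324 + 2.326q = 177.521 - 3.689q → q_m = 22.3104.
Total external cost = ∫₀^{q_m} (12.469 + 0.740q) dq = 12.469×22.3104 + ½×0.740×22.3104² = 462.3573.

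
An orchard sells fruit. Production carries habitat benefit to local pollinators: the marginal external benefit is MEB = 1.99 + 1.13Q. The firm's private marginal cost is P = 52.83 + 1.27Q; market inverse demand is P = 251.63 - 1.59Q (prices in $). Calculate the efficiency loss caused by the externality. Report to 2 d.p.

Market equilibrium (private): 52.83 + 1.27Q = 251.63 - 1.59Q → Q_m = 69.5105.
Social marginal cost = private MC − MEB = 50.84 + 0.14Q.
Set SMC = demand: 50.84 + 0.14Q = 251.63 - 1.59Q → Q* = 116.0636.
The welfare-loss triangle has base |Q_m − Q*| and height MEB(Q_m) (the vertical gap between SMC and demand is zero at Q* and MEB at Q_m).
DWL = ½ × 46.5531 × 80.5369 = 1874.6212.

DWL = $1874.62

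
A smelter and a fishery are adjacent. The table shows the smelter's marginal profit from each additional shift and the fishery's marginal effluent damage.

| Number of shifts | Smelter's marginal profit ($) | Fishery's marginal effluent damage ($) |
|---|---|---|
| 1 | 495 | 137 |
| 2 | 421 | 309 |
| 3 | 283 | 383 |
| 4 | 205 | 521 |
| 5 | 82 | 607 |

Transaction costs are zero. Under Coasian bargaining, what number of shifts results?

2

Bargaining reaches the level where marginal profit last exceeds marginal effluent damage.
That holds through level 2 (421 ≥ 309) but not at 3 (283 < 383).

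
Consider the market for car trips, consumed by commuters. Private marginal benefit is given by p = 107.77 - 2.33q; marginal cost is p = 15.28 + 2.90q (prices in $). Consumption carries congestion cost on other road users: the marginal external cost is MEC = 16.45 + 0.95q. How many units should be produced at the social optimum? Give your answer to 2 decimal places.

q* = 12.30

Social marginal benefit = demand − MEC = 91.32 - 3.28q.
Set SMB = MC: 91.32 - 3.28q = 15.28 + 2.90q → q* = 12.3042.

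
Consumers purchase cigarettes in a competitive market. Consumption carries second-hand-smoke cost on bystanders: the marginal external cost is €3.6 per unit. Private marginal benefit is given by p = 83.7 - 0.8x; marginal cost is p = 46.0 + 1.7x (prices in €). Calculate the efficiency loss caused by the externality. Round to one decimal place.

DWL = €2.6

Market equilibrium (private): 46.0 + 1.7x = 83.7 - 0.8x → x_m = 15.0800.
Social marginal benefit = demand − MEC = 80.1 - 0.8x.
Set SMB = MC: 80.1 - 0.8x = 46.0 + 1.7x → x* = 13.6400.
Between x* and x_m the wedge MC − SMB runs linearly from 0 to MEC(x_m), so the loss is a triangle.
DWL = ½ × 1.4400 × 3.6000 = 2.5920.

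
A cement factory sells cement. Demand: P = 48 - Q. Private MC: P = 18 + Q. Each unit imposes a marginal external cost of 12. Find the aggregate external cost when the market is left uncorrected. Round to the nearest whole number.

Market equilibrium (private): 18 + Q = 48 - Q → Q_m = 15.0000.
Total external cost = MEC × Q_m = 12 × 15.0000 = 180.0000.

180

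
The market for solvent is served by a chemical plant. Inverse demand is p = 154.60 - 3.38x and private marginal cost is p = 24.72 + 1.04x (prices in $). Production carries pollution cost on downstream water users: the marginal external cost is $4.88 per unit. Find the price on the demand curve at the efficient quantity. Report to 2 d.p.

Social marginal cost = private MC + MEC = 29.60 + 1.04x.
Set SMC = demand: 29.60 + 1.04x = 154.60 - 3.38x → x* = 28.2805.
Consumer price on the demand curve at x*: 154.60 − 3.38×28.2805 = 59.0119.

P = $59.01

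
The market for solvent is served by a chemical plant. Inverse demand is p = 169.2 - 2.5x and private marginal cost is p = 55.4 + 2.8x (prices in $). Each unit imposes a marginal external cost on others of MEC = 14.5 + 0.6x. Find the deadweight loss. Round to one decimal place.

Market equilibrium (private): 55.4 + 2.8x = 169.2 - 2.5x → x_m = 21.4717.
Social marginal cost = private MC + MEC = 69.9 + 3.4x.
Set SMC = demand: 69.9 + 3.4x = 169.2 - 2.5x → x* = 16.8305.
The welfare-loss triangle has base |x_m − x*| and height MEC(x_m) (the vertical gap between SMC and demand is zero at x* and MEC at x_m).
DWL = ½ × 4.6412 × 27.3830 = 63.5450.

DWL = $63.5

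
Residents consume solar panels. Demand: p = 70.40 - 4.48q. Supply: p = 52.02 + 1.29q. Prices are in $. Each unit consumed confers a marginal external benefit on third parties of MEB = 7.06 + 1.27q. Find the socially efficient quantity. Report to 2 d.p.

q* = 5.65

Social marginal benefit = demand + MEB = 77.46 - 3.21q.
Set SMB = MC: 77.46 - 3.21q = 52.02 + 1.29q → q* = 5.6533.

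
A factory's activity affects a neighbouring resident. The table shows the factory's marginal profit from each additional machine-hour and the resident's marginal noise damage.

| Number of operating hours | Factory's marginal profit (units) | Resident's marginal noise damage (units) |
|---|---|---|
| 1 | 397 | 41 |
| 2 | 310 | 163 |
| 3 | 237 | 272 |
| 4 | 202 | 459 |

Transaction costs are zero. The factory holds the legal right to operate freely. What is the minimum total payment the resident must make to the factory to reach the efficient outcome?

439

Left alone the factory would choose level 4 (marginal profit stays positive).
Efficient level: k* = 2 (marginal profit ≥ marginal noise damage through 2).
The resident must at least cover the factory's forgone profit from cutting 4→2: 237 + 202 = 439.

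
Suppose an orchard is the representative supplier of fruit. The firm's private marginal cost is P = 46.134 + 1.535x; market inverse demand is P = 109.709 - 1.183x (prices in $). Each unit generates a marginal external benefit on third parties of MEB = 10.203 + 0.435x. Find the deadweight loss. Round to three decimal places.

DWL = $90.945

Market equilibrium (private): 46.134 + 1.535x = 109.709 - 1.183x → x_m = 23.3904.
Social marginal cost = private MC − MEB = 35.931 + 1.100x.
Set SMC = demand: 35.931 + 1.100x = 109.709 - 1.183x → x* = 32.3163.
Height of the DWL triangle at x_m is demand(x_m) − SMC(x_m) = MEB(x_m) = 20.3778.
DWL = ½ × 8.9259 × 20.3778 = 90.9451.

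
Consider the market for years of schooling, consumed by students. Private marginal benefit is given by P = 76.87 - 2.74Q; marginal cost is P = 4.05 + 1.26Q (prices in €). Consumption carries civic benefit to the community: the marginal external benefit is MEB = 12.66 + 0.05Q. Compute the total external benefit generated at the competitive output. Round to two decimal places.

Market equilibrium (private): 4.05 + 1.26Q = 76.87 - 2.74Q → Q_m = 18.2050.
Total external benefit = ∫₀^{Q_m} (12.66 + 0.05Q) dQ = 12.66×18.2050 + ½×0.05×18.2050² = 238.7609.

€238.76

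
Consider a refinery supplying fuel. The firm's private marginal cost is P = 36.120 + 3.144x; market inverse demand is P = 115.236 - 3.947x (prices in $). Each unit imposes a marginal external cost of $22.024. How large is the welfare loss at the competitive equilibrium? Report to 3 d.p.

DWL = $34.202

Market equilibrium (private): 36.120 + 3.144x = 115.236 - 3.947x → x_m = 11.1572.
Social marginal cost = private MC + MEC = 58.144 + 3.144x.
Set SMC = demand: 58.144 + 3.144x = 115.236 - 3.947x → x* = 8.0513.
The welfare-loss triangle has base |x_m − x*| and height MEC(x_m) (the vertical gap between SMC and demand is zero at x* and MEC at x_m).
DWL = ½ × 3.1059 × 22.0240 = 34.2022.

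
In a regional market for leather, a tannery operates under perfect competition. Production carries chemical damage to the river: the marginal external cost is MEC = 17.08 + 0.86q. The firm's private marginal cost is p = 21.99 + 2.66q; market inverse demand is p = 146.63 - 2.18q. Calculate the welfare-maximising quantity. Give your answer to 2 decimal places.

Social marginal cost = private MC + MEC = 39.07 + 3.52q.
Set SMC = demand: 39.07 + 3.52q = 146.63 - 2.18q → q* = 18.8702.

q* = 18.87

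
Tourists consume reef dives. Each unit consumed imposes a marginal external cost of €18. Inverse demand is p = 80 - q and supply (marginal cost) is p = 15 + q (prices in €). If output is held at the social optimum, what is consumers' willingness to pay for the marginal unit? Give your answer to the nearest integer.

Social marginal benefit = demand − MEC = 62 - q.
Set SMB = MC: 62 - q = 15 + q → q* = 23.5000.
Consumer price on the demand curve at q*: 80 − 1×23.5000 = 56.5000.

P = €57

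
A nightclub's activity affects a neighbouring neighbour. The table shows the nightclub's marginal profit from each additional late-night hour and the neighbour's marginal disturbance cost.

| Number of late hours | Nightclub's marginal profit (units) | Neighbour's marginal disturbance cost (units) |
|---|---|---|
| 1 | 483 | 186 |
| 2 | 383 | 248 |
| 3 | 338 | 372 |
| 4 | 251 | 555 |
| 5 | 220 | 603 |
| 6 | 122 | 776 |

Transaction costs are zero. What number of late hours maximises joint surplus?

Bargaining reaches the level where marginal profit last exceeds marginal disturbance cost.
That holds through level 2 (383 ≥ 248) but not at 3 (338 < 372).

2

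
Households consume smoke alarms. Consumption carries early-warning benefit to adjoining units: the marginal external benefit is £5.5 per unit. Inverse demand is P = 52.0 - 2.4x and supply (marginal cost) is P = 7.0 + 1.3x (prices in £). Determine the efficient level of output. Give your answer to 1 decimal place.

Social marginal benefit = demand + MEB = 57.5 - 2.4x.
Set SMB = MC: 57.5 - 2.4x = 7.0 + 1.3x → x* = 13.6486.

x* = 13.6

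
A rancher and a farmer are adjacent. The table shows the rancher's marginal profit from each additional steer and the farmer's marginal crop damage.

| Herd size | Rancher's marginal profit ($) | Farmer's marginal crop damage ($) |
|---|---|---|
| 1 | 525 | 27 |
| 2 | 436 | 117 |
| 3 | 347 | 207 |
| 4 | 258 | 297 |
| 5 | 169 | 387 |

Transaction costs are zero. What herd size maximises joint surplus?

Bargaining reaches the level where marginal profit last exceeds marginal crop damage.
That holds through level 3 (347 ≥ 207) but not at 4 (258 < 297).

3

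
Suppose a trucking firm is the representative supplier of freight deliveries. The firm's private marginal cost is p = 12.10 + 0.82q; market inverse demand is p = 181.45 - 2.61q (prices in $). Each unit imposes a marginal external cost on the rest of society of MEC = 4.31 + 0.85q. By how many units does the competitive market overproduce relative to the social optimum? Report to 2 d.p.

Market equilibrium (private): 12.10 + 0.82q = 181.45 - 2.61q → q_m = 49.3732.
Social marginal cost = private MC + MEC = 16.41 + 1.67q.
Set SMC = demand: 16.41 + 1.67q = 181.45 - 2.61q → q* = 38.5607.
Gap = |49.3732 − 38.5607| = 10.8125.

10.81 units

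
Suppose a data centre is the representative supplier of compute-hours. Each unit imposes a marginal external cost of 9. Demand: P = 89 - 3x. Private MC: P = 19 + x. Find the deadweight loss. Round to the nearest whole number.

Market equilibrium (private): 19 + x = 89 - 3x → x_m = 17.5000.
Social marginal cost = private MC + MEC = 28 + x.
Set SMC = demand: 28 + x = 89 - 3x → x* = 15.2500.
The welfare-loss triangle has base |x_m − x*| and height MEC(x_m) (the vertical gap between SMC and demand is zero at x* and MEC at x_m).
DWL = ½ × 2.2500 × 9.0000 = 10.1250.

DWL = 10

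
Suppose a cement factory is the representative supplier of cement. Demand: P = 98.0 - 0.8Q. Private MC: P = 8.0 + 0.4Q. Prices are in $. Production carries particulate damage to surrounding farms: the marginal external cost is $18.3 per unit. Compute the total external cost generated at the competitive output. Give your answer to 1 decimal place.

Market equilibrium (private): 8.0 + 0.4Q = 98.0 - 0.8Q → Q_m = 75.0000.
Total external cost = MEC × Q_m = 18.3 × 75.0000 = 1372.5000.

$1372.5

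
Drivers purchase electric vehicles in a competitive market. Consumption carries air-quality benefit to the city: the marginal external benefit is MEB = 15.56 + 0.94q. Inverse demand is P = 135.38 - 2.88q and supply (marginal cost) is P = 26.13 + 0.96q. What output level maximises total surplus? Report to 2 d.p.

Social marginal benefit = demand + MEB = 150.94 - 1.94q.
Set SMB = MC: 150.94 - 1.94q = 26.13 + 0.96q → q* = 43.0379.

q* = 43.04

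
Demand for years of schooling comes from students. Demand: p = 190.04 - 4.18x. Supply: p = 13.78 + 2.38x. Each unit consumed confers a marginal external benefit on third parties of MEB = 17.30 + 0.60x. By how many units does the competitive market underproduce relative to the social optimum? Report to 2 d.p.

5.61 units

Market equilibrium (private): 13.78 + 2.38x = 190.04 - 4.18x → x_m = 26.8689.
Social marginal benefit = demand + MEB = 207.34 - 3.58x.
Set SMB = MC: 207.34 - 3.58x = 13.78 + 2.38x → x* = 32.4765.
Gap = |26.8689 − 32.4765| = 5.6076.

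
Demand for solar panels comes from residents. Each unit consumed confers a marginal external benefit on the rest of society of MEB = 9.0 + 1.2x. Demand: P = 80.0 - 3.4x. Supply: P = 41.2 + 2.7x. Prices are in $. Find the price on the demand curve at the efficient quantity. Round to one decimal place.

Social marginal benefit = demand + MEB = 89.0 - 2.2x.
Set SMB = MC: 89.0 - 2.2x = 41.2 + 2.7x → x* = 9.7551.
Consumer price on the demand curve at x*: 80.0 − 3.4×9.7551 = 46.8327.

P = $46.8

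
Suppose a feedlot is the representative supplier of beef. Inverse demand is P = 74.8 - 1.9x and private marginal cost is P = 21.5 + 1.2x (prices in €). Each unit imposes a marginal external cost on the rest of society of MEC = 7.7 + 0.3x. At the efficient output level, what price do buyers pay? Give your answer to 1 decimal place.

Social marginal cost = private MC + MEC = 29.2 + 1.5x.
Set SMC = demand: 29.2 + 1.5x = 74.8 - 1.9x → x* = 13.4118.
Consumer price on the demand curve at x*: 74.8 − 1.9×13.4118 = 49.3176.

P = €49.3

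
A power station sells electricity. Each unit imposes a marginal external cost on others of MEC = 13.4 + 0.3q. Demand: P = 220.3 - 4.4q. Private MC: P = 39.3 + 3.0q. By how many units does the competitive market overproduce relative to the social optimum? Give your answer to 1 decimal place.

2.7 units

Market equilibrium (private): 39.3 + 3.0q = 220.3 - 4.4q → q_m = 24.4595.
Social marginal cost = private MC + MEC = 52.7 + 3.3q.
Set SMC = demand: 52.7 + 3.3q = 220.3 - 4.4q → q* = 21.7662.
Gap = |24.4595 − 21.7662| = 2.6933.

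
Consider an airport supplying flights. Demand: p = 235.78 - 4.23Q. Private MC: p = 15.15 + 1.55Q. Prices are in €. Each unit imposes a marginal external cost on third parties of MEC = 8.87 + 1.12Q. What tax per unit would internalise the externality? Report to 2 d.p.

Social marginal cost = private MC + MEC = 24.02 + 2.67Q.
Set SMC = demand: 24.02 + 2.67Q = 235.78 - 4.23Q → Q* = 30.6899.
The Pigouvian tax equals MEC at Q*: 8.87 + 1.12×30.6899 = 43.2427.

tax = €43.24 per unit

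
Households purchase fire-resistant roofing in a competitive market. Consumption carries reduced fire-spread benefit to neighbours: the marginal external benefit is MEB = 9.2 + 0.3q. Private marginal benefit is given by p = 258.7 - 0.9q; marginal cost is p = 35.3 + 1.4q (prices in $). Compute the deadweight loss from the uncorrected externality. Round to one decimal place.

Market equilibrium (private): 35.3 + 1.4q = 258.7 - 0.9q → q_m = 97.1304.
Social marginal benefit = demand + MEB = 267.9 - 0.6q.
Set SMB = MC: 267.9 - 0.6q = 35.3 + 1.4q → q* = 116.3000.
Between q* and q_m the wedge SMB − MC runs linearly from 0 to MEB(q_m), so the loss is a triangle.
DWL = ½ × 19.1696 × 38.3391 = 367.4726.

DWL = $367.5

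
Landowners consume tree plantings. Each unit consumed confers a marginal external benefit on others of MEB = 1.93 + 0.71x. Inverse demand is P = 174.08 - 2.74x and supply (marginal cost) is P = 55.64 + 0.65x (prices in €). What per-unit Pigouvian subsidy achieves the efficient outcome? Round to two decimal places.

subsidy = €33.82 per unit

Social marginal benefit = demand + MEB = 176.01 - 2.03x.
Set SMB = MC: 176.01 - 2.03x = 55.64 + 0.65x → x* = 44.9142.
The Pigouvian subsidy equals MEB at x*: 1.93 + 0.71×44.9142 = 33.8191.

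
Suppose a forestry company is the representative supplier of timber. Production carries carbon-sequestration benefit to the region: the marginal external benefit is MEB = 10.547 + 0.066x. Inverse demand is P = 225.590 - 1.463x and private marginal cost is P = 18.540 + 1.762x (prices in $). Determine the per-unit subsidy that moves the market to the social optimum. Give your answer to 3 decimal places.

Social marginal cost = private MC − MEB = 7.993 + 1.696x.
Set SMC = demand: 7.993 + 1.696x = 225.590 - 1.463x → x* = 68.8816.
The Pigouvian subsidy equals MEB at x*: 10.547 + 0.066×68.8816 = 15.0932.

subsidy = $15.093 per unit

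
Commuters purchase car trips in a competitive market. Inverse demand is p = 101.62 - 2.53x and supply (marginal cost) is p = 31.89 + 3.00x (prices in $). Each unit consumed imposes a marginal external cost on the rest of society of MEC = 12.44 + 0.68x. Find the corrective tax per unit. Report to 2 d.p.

Social marginal benefit = demand − MEC = 89.18 - 3.21x.
Set SMB = MC: 89.18 - 3.21x = 31.89 + 3.00x → x* = 9.2254.
The Pigouvian tax equals MEC at x*: 12.44 + 0.68×9.2254 = 18.7133.

tax = $18.71 per unit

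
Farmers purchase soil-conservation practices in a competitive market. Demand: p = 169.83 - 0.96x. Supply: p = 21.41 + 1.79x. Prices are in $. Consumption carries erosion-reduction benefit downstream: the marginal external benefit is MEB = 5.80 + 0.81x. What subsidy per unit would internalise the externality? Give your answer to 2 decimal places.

subsidy = $70.19 per unit

Social marginal benefit = demand + MEB = 175.63 - 0.15x.
Set SMB = MC: 175.63 - 0.15x = 21.41 + 1.79x → x* = 79.4948.
The Pigouvian subsidy equals MEB at x*: 5.80 + 0.81×79.4948 = 70.1908.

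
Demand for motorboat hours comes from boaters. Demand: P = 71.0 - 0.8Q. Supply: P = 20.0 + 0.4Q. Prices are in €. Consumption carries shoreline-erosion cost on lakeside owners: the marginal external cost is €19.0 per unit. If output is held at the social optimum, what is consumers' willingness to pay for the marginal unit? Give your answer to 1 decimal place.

P = €49.7

Social marginal benefit = demand − MEC = 52.0 - 0.8Q.
Set SMB = MC: 52.0 - 0.8Q = 20.0 + 0.4Q → Q* = 26.6667.
Consumer price on the demand curve at Q*: 71.0 − 0.8×26.6667 = 49.6666.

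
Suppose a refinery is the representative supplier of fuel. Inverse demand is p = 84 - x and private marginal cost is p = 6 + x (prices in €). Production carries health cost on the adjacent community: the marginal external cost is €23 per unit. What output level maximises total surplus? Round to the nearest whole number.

Social marginal cost = private MC + MEC = 29 + x.
Set SMC = demand: 29 + x = 84 - x → x* = 27.5000.

x* = 28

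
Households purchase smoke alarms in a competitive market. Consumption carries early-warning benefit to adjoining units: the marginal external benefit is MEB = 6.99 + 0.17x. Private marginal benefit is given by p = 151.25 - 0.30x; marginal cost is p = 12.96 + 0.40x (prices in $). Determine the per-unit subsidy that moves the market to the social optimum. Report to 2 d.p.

subsidy = $53.59 per unit

Social marginal benefit = demand + MEB = 158.24 - 0.13x.
Set SMB = MC: 158.24 - 0.13x = 12.96 + 0.40x → x* = 274.1132.
The Pigouvian subsidy equals MEB at x*: 6.99 + 0.17×274.1132 = 53.5892.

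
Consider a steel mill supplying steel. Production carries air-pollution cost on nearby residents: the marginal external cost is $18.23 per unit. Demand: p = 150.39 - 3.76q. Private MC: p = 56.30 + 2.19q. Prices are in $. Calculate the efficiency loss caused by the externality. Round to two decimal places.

DWL = $27.93

Market equilibrium (private): 56.30 + 2.19q = 150.39 - 3.76q → q_m = 15.8134.
Social marginal cost = private MC + MEC = 74.53 + 2.19q.
Set SMC = demand: 74.53 + 2.19q = 150.39 - 3.76q → q* = 12.7496.
The welfare-loss triangle has base |q_m − q*| and height MEC(q_m) (the vertical gap between SMC and demand is zero at q* and MEC at q_m).
DWL = ½ × 3.0638 × 18.2300 = 27.9265.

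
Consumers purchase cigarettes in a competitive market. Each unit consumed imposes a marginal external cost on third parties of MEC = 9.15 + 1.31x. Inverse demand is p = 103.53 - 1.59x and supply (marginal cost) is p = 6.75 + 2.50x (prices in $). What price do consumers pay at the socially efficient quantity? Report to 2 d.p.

Social marginal benefit = demand − MEC = 94.38 - 2.90x.
Set SMB = MC: 94.38 - 2.90x = 6.75 + 2.50x → x* = 16.2278.
Consumer price on the demand curve at x*: 103.53 − 1.59×16.2278 = 77.7278.

P = $77.73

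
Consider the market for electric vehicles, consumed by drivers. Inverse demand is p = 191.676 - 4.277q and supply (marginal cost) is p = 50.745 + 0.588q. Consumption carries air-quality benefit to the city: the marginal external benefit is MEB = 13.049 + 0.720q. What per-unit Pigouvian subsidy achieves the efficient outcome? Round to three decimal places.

subsidy = 39.796 per unit

Social marginal benefit = demand + MEB = 204.725 - 3.557q.
Set SMB = MC: 204.725 - 3.557q = 50.745 + 0.588q → q* = 37.1484.
The Pigouvian subsidy equals MEB at q*: 13.049 + 0.720×37.1484 = 39.7958.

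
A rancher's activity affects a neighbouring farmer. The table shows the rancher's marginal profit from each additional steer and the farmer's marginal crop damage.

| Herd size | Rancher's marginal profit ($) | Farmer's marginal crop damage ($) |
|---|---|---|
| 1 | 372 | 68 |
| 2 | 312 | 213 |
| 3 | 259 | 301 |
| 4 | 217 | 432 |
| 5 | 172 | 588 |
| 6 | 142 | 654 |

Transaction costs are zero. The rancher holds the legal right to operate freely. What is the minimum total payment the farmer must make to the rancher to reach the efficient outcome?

$790

Left alone the rancher would choose level 6 (marginal profit stays positive).
Efficient level: k* = 2 (marginal profit ≥ marginal crop damage through 2).
The farmer must at least cover the rancher's forgone profit from cutting 6→2: 259 + 217 + 172 + 142 = 790.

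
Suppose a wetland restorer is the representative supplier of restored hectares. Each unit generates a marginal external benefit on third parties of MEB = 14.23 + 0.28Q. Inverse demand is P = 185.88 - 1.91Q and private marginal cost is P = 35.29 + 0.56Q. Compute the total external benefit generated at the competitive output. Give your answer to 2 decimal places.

1387.96

Market equilibrium (private): 35.29 + 0.56Q = 185.88 - 1.91Q → Q_m = 60.9676.
Total external benefit = ∫₀^{Q_m} (14.23 + 0.28Q) dQ = 14.23×60.9676 + ½×0.28×60.9676² = 1387.9557.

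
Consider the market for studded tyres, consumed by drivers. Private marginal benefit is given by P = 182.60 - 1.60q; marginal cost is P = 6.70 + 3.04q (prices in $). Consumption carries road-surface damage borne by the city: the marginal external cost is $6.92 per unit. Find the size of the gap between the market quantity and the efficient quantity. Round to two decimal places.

1.49 units

Market equilibrium (private): 6.70 + 3.04q = 182.60 - 1.60q → q_m = 37.9095.
Social marginal benefit = demand − MEC = 175.68 - 1.60q.
Set SMB = MC: 175.68 - 1.60q = 6.70 + 3.04q → q* = 36.4181.
Gap = |37.9095 − 36.4181| = 1.4914.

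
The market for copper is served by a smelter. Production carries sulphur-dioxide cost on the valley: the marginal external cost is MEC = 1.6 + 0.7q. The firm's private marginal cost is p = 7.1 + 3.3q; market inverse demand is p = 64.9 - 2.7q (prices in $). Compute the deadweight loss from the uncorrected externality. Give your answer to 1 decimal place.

Market equilibrium (private): 7.1 + 3.3q = 64.9 - 2.7q → q_m = 9.6333.
Social marginal cost = private MC + MEC = 8.7 + 4.0q.
Set SMC = demand: 8.7 + 4.0q = 64.9 - 2.7q → q* = 8.3881.
The welfare-loss triangle has base |q_m − q*| and height MEC(q_m) (the vertical gap between SMC and demand is zero at q* and MEC at q_m).
DWL = ½ × 1.2452 × 8.3433 = 5.1945.

DWL = $5.2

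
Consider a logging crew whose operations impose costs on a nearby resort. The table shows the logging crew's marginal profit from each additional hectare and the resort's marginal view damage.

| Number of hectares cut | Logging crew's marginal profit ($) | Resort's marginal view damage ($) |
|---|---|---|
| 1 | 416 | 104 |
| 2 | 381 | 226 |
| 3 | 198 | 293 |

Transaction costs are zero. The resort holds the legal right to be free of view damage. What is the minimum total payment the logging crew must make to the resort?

$330

Efficient level: marginal profit ≥ marginal view damage through level 2, so k* = 2.
With the resort holding the right, the logging crew must at least compensate total damage at k*: 104 + 226 = 330.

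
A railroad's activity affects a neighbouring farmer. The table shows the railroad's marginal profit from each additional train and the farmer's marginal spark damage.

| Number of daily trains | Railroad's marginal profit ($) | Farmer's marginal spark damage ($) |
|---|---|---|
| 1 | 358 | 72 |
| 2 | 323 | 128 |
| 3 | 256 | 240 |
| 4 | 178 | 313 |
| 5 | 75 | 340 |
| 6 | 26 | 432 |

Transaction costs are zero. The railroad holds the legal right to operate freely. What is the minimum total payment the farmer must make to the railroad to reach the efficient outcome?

Left alone the railroad would choose level 6 (marginal profit stays positive).
Efficient level: k* = 3 (marginal profit ≥ marginal spark damage through 3).
The farmer must at least cover the railroad's forgone profit from cutting 6→3: 178 + 75 + 26 = 279.

$279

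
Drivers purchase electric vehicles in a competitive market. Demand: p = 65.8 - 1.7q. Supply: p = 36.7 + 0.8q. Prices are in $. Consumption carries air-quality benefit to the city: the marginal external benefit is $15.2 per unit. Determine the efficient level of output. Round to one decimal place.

q* = 17.7

Social marginal benefit = demand + MEB = 81.0 - 1.7q.
Set SMB = MC: 81.0 - 1.7q = 36.7 + 0.8q → q* = 17.7200.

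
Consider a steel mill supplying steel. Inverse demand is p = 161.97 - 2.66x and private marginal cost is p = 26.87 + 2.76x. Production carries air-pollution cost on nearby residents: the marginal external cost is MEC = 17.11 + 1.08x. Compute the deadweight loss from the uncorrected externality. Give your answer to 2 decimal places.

Market equilibrium (private): 26.87 + 2.76x = 161.97 - 2.66x → x_m = 24.9262.
Social marginal cost = private MC + MEC = 43.98 + 3.84x.
Set SMC = demand: 43.98 + 3.84x = 161.97 - 2.66x → x* = 18.1523.
The loss is the area between SMC and demand from x* to x_m; with linear curves that's a triangle of height MEC(x_m).
DWL = ½ × 6.7739 × 44.0303 = 149.1284.

DWL = 149.13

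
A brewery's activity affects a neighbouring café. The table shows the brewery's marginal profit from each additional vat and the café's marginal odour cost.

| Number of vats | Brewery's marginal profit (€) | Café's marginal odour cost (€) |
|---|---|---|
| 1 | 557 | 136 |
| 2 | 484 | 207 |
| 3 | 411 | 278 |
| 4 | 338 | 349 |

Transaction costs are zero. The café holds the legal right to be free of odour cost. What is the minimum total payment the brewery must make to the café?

€621

Efficient level: marginal profit ≥ marginal odour cost through level 3, so k* = 3.
With the café holding the right, the brewery must at least compensate total damage at k*: 136 + 207 + 278 = 621.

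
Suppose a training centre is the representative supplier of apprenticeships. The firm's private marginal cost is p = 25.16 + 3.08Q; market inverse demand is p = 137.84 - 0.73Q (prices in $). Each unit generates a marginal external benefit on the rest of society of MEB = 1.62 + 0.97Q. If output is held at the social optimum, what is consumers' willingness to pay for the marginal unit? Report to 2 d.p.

P = $108.46

Social marginal cost = private MC − MEB = 23.54 + 2.11Q.
Set SMC = demand: 23.54 + 2.11Q = 137.84 - 0.73Q → Q* = 40.2465.
Consumer price on the demand curve at Q*: 137.84 − 0.73×40.2465 = 108.4601.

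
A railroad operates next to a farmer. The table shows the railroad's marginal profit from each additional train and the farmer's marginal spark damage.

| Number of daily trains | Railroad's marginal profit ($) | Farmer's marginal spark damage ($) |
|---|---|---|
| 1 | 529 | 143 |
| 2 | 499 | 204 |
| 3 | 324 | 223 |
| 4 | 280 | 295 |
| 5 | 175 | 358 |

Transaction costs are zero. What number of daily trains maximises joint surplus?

3

Bargaining reaches the level where marginal profit last exceeds marginal spark damage.
That holds through level 3 (324 ≥ 223) but not at 4 (280 < 295).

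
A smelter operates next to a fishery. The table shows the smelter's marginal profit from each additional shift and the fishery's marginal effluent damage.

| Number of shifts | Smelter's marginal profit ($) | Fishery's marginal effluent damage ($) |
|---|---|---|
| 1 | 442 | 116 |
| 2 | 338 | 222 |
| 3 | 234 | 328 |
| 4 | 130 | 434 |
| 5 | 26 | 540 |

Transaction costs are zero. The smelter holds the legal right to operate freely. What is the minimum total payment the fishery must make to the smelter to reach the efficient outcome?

$390

Left alone the smelter would choose level 5 (marginal profit stays positive).
Efficient level: k* = 2 (marginal profit ≥ marginal effluent damage through 2).
The fishery must at least cover the smelter's forgone profit from cutting 5→2: 234 + 130 + 26 = 390.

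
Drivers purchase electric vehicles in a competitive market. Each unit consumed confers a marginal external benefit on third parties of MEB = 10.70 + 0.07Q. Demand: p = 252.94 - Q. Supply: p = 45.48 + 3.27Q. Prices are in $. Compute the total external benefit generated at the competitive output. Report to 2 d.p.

Market equilibrium (private): 45.48 + 3.27Q = 252.94 - Q → Q_m = 48.5855.
Total external benefit = ∫₀^{Q_m} (10.70 + 0.07Q) dQ = 10.70×48.5855 + ½×0.07×48.5855² = 602.4841.

$602.48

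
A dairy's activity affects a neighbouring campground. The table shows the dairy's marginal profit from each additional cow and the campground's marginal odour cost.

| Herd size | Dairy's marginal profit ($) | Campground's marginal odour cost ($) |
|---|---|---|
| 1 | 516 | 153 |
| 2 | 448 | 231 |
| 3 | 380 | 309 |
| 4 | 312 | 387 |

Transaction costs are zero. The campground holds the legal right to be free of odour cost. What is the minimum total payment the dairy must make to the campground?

$693

Efficient level: marginal profit ≥ marginal odour cost through level 3, so k* = 3.
With the campground holding the right, the dairy must at least compensate total damage at k*: 153 + 231 + 309 = 693.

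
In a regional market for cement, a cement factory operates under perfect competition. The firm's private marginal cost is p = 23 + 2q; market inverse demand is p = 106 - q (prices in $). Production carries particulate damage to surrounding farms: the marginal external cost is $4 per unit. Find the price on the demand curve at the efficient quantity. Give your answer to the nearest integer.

Social marginal cost = private MC + MEC = 27 + 2q.
Set SMC = demand: 27 + 2q = 106 - q → q* = 26.3333.
Consumer price on the demand curve at q*: 106 − 1×26.3333 = 79.6667.

P = $80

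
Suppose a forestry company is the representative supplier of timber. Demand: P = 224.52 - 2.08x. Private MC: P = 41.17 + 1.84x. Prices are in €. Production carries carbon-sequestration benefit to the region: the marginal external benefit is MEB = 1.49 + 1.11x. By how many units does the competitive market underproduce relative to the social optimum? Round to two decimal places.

Market equilibrium (private): 41.17 + 1.84x = 224.52 - 2.08x → x_m = 46.7730.
Social marginal cost = private MC − MEB = 39.68 + 0.73x.
Set SMC = demand: 39.68 + 0.73x = 224.52 - 2.08x → x* = 65.7794.
Gap = |46.7730 − 65.7794| = 19.0064.

19.01 units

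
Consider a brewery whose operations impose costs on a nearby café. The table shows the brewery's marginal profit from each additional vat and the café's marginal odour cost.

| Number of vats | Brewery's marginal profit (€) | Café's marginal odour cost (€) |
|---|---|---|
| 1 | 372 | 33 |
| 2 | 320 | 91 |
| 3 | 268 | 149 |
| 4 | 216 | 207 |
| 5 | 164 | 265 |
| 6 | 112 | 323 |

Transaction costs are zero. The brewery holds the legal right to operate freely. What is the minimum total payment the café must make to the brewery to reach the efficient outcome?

€276

Left alone the brewery would choose level 6 (marginal profit stays positive).
Efficient level: k* = 4 (marginal profit ≥ marginal odour cost through 4).
The café must at least cover the brewery's forgone profit from cutting 6→4: 164 + 112 = 276.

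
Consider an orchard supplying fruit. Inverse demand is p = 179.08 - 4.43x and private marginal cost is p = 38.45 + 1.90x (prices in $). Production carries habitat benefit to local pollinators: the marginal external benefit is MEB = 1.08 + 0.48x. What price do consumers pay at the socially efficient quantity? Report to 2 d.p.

P = $71.77

Social marginal cost = private MC − MEB = 37.37 + 1.42x.
Set SMC = demand: 37.37 + 1.42x = 179.08 - 4.43x → x* = 24.2239.
Consumer price on the demand curve at x*: 179.08 − 4.43×24.2239 = 71.7681.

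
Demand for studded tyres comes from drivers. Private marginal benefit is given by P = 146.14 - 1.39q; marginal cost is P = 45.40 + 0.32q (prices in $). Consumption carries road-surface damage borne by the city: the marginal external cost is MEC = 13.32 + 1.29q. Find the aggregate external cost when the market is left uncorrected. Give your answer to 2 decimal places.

$3023.29

Market equilibrium (private): 45.40 + 0.32q = 146.14 - 1.39q → q_m = 58.9123.
Total external cost = ∫₀^{q_m} (13.32 + 1.29q) dq = 13.32×58.9123 + ½×1.29×58.9123² = 3023.2869.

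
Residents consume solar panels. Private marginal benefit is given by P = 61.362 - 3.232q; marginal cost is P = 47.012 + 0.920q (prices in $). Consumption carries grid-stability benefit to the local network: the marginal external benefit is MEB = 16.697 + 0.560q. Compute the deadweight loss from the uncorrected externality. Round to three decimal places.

DWL = $48.325

Market equilibrium (private): 47.012 + 0.920q = 61.362 - 3.232q → q_m = 3.4562.
Social marginal benefit = demand + MEB = 78.059 - 2.672q.
Set SMB = MC: 78.059 - 2.672q = 47.012 + 0.920q → q* = 8.6434.
Between q* and q_m the wedge SMB − MC runs linearly from 0 to MEB(q_m), so the loss is a triangle.
DWL = ½ × 5.1872 × 18.6325 = 48.3253.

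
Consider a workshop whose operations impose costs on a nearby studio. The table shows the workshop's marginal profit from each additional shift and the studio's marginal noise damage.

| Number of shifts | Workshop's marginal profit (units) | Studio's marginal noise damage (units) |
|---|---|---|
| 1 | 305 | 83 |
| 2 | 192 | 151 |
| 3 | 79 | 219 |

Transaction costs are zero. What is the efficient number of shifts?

Bargaining reaches the level where marginal profit last exceeds marginal noise damage.
That holds through level 2 (192 ≥ 151) but not at 3 (79 < 219).

2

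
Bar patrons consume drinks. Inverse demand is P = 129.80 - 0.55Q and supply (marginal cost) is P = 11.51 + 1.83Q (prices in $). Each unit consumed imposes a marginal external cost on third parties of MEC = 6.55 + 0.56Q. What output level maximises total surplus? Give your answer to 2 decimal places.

Social marginal benefit = demand − MEC = 123.25 - 1.11Q.
Set SMB = MC: 123.25 - 1.11Q = 11.51 + 1.83Q → Q* = 38.0068.

Q* = 38.01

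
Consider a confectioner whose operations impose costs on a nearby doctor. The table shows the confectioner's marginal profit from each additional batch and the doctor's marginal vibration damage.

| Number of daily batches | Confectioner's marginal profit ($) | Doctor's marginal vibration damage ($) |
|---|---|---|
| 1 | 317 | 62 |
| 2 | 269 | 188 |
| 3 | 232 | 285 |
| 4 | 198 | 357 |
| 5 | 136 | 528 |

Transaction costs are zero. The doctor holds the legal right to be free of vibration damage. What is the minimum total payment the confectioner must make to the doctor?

Efficient level: marginal profit ≥ marginal vibration damage through level 2, so k* = 2.
With the doctor holding the right, the confectioner must at least compensate total damage at k*: 62 + 188 = 250.

$250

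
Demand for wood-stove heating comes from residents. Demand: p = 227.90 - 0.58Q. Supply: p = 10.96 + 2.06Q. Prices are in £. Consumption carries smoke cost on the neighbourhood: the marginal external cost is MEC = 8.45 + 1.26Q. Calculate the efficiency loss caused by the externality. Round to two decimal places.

DWL = £1607.90

Market equilibrium (private): 10.96 + 2.06Q = 227.90 - 0.58Q → Q_m = 82.1742.
Social marginal benefit = demand − MEC = 219.45 - 1.84Q.
Set SMB = MC: 219.45 - 1.84Q = 10.96 + 2.06Q → Q* = 53.4590.
Between Q* and Q_m the wedge MC − SMB runs linearly from 0 to MEC(Q_m), so the loss is a triangle.
DWL = ½ × 28.7152 × 111.9895 = 1607.9004.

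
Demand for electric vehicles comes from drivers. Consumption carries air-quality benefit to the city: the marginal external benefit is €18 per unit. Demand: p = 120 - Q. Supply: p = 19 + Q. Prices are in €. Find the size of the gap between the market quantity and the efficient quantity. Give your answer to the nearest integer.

Market equilibrium (private): 19 + Q = 120 - Q → Q_m = 50.5000.
Social marginal benefit = demand + MEB = 138 - Q.
Set SMB = MC: 138 - Q = 19 + Q → Q* = 59.5000.
Gap = |50.5000 − 59.5000| = 9.0000.

9 units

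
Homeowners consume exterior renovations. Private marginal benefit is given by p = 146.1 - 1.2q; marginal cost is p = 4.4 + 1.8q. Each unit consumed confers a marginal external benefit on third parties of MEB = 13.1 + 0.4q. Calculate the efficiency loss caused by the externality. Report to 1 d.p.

DWL = 196.8

Market equilibrium (private): 4.4 + 1.8q = 146.1 - 1.2q → q_m = 47.2333.
Social marginal benefit = demand + MEB = 159.2 - 0.8q.
Set SMB = MC: 159.2 - 0.8q = 4.4 + 1.8q → q* = 59.5385.
The welfare-loss triangle has base |q_m − q*| and height MEB(q_m) (the vertical gap between SMB and MC is zero at q* and MEB at q_m).
DWL = ½ × 12.3052 × 31.9933 = 196.8420.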